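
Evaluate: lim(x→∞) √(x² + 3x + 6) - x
This is an ∞-∞ indeterminate form.

Combine fractions or rationalize to convert ∞-∞ to 0/0 form:
  lim(x→∞) √(x² + 3x + 6) - x = 3/2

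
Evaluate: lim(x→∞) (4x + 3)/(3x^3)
This is an ∞/∞ indeterminate form.

Apply L'Hôpital's rule: differentiate numerator and denominator separately.
  f(x) = 4·x + 3   ⇒   f'(x) = 4
  g(x) = 3·x^3   ⇒   g'(x) = 9·x^2
  lim(x→∞) f'(x)/g'(x) = lim(x→∞) (4)/(9·x^2)
  = 0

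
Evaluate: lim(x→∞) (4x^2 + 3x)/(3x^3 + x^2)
This is an ∞/∞ indeterminate form.

Apply L'Hôpital's rule: differentiate numerator and denominator separately.
  f(x) = 4·x^2 + 3·x   ⇒   f'(x) = 8·x + 3
  g(x) = 3·x^3 + x^2   ⇒   g'(x) = 9·x^2 + 2·x
  lim(x→∞) f'(x)/g'(x) = lim(x→∞) (8·x + 3)/(9·x^2 + 2·x)
  = 0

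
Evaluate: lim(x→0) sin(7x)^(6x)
This is an exponential indeterminate form.

For exponential indeterminate forms, take the natural log:
  Let L = lim(x→0) sin(7x)^(6x)
  Then ln(L) = lim(x→0) [exponent × ln(base)]
  Evaluate using L'Hôpital or standard limits, then exponentiate.
  L = 1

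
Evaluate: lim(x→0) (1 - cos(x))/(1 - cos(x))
This is a 0/0 indeterminate form.

Apply L'Hôpital's rule: differentiate numerator and denominator separately.
  f(x) = 1 - cos(x)   ⇒   f'(x) = sin(x)
  g(x) = 1 - cos(x)   ⇒   g'(x) = sin(x)
  lim(x→0) f'(x)/g'(x) = lim(x→0) (sin(x))/(sin(x))
  = 1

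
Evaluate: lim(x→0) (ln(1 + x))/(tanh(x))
This is a 0/0 indeterminate form.

Apply L'Hôpital's rule: differentiate numerator and denominator separately.
  f(x) = ln(x + 1)   ⇒   f'(x) = 1/(x + 1)
  g(x) = tanh(x)   ⇒   g'(x) = 1 - tanh(x)^2
  lim(x→0) f'(x)/g'(x) = lim(x→0) (1/(x + 1))/(1 - tanh(x)^2)
  = 1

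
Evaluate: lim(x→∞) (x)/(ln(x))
This is an ∞/∞ indeterminate form.

Apply L'Hôpital's rule: differentiate numerator and denominator separately.
  f(x) = x   ⇒   f'(x) = 1
  g(x) = ln(x)   ⇒   g'(x) = 1/x
  lim(x→∞) f'(x)/g'(x) = lim(x→∞) (1)/(1/x)
  = ∞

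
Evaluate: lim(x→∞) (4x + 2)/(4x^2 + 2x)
This is an ∞/∞ indeterminate form.

Apply L'Hôpital's rule: differentiate numerator and denominator separately.
  f(x) = 4·x + 2   ⇒   f'(x) = 4
  g(x) = 4·x^2 + 2·x   ⇒   g'(x) = 8·x + 2
  lim(x→∞) f'(x)/g'(x) = lim(x→∞) (4)/(8·x + 2)
  = 0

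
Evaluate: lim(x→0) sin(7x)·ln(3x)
This is a 0·∞ indeterminate form.

Rewrite 0·∞ as a quotient (0/0 or ∞/∞ form), then apply L'Hôpital's rule:
  lim(x→0) sin(7x)·ln(3x) = 0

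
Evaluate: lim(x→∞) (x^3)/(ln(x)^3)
This is an ∞/∞ indeterminate form.

Apply L'Hôpital's rule: differentiate numerator and denominator separately.
  f(x) = x^3   ⇒   f'(x) = 3·x^2
  g(x) = ln(x)^3   ⇒   g'(x) = 3·ln(x)^2/x
  lim(x→∞) f'(x)/g'(x) = lim(x→∞) (3·x^2)/(3·ln(x)^2/x)
  = ∞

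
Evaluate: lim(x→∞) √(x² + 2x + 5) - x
This is an ∞-∞ indeterminate form.

Combine fractions or rationalize to convert ∞-∞ to 0/0 form:
  lim(x→∞) √(x² + 2x + 5) - x = 1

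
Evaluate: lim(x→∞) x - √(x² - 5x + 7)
This is an ∞-∞ indeterminate form.

Combine fractions or rationalize to convert ∞-∞ to 0/0 form:
  lim(x→∞) x - √(x² - 5x + 7) = 5/2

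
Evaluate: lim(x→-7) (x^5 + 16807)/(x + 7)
This is a standard limit.

Factor or rationalize the expression:
  lim(x→-7) (x^5 + 16807)/(x + 7) = 12005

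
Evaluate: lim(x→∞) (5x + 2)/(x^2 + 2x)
This is an ∞/∞ indeterminate form.

Apply L'Hôpital's rule: differentiate numerator and denominator separately.
  f(x) = 5·x + 2   ⇒   f'(x) = 5
  g(x) = x^2 + 2·x   ⇒   g'(x) = 2·x + 2
  lim(x→∞) f'(x)/g'(x) = lim(x→∞) (5)/(2·x + 2)
  = 0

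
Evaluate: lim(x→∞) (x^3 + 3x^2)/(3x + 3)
This is an ∞/∞ indeterminate form.

Apply L'Hôpital's rule: differentiate numerator and denominator separately.
  f(x) = x^3 + 3·x^2   ⇒   f'(x) = 3·x^2 + 6·x
  g(x) = 3·x + 3   ⇒   g'(x) = 3
  lim(x→∞) f'(x)/g'(x) = lim(x→∞) (3·x^2 + 6·x)/(3)
  = ∞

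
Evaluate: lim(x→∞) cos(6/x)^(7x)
This is an exponential indeterminate form.

For exponential indeterminate forms, take the natural log:
  Let L = lim(x→∞) cos(6/x)^(7x)
  Then ln(L) = lim(x→∞) [exponent × ln(base)]
  Evaluate using L'Hôpital or standard limits, then exponentiate.
  L = 1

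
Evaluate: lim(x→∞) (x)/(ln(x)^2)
This is an ∞/∞ indeterminate form.

Apply L'Hôpital's rule: differentiate numerator and denominator separately.
  f(x) = x   ⇒   f'(x) = 1
  g(x) = ln(x)^2   ⇒   g'(x) = 2·ln(x)/x
  lim(x→∞) f'(x)/g'(x) = lim(x→∞) (1)/(2·ln(x)/x)
  = ∞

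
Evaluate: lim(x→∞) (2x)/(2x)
This is an ∞/∞ indeterminate form.

Apply L'Hôpital's rule: differentiate numerator and denominator separately.
  f(x) = 2·x   ⇒   f'(x) = 2
  g(x) = 2·x   ⇒   g'(x) = 2
  lim(x→∞) f'(x)/g'(x) = lim(x→∞) (2)/(2)
  = 1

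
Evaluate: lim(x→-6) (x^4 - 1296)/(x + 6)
This is a standard limit.

Factor or rationalize the expression:
  lim(x→-6) (x^4 - 1296)/(x + 6) = -864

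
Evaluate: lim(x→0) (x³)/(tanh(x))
This is a 0/0 indeterminate form.

Apply L'Hôpital's rule: differentiate numerator and denominator separately.
  f(x) = x^3   ⇒   f'(x) = 3·x^2
  g(x) = tanh(x)   ⇒   g'(x) = 1 - tanh(x)^2
  lim(x→0) f'(x)/g'(x) = lim(x→0) (3·x^2)/(1 - tanh(x)^2)
  = 0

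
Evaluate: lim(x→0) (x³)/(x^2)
This is a 0/0 indeterminate form.

Apply L'Hôpital's rule: differentiate numerator and denominator separately.
  f(x) = x^3   ⇒   f'(x) = 3·x^2
  g(x) = x^2   ⇒   g'(x) = 2·x
  lim(x→0) f'(x)/g'(x) = lim(x→0) (3·x^2)/(2·x)
  = 0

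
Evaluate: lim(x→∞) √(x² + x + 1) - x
This is an ∞-∞ indeterminate form.

Combine fractions or rationalize to convert ∞-∞ to 0/0 form:
  lim(x→∞) √(x² + x + 1) - x = 1/2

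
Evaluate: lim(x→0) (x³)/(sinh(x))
This is a 0/0 indeterminate form.

Apply L'Hôpital's rule: differentiate numerator and denominator separately.
  f(x) = x^3   ⇒   f'(x) = 3·x^2
  g(x) = sinh(x)   ⇒   g'(x) = cosh(x)
  lim(x→0) f'(x)/g'(x) = lim(x→0) (3·x^2)/(cosh(x))
  = 0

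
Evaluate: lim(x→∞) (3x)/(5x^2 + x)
This is an ∞/∞ indeterminate form.

Apply L'Hôpital's rule: differentiate numerator and denominator separately.
  f(x) = 3·x   ⇒   f'(x) = 3
  g(x) = 5·x^2 + x   ⇒   g'(x) = 10·x + 1
  lim(x→∞) f'(x)/g'(x) = lim(x→∞) (3)/(10·x + 1)
  = 0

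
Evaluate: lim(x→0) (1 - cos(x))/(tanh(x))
This is a 0/0 indeterminate form.

Apply L'Hôpital's rule: differentiate numerator and denominator separately.
  f(x) = 1 - cos(x)   ⇒   f'(x) = sin(x)
  g(x) = tanh(x)   ⇒   g'(x) = 1 - tanh(x)^2
  lim(x→0) f'(x)/g'(x) = lim(x→0) (sin(x))/(1 - tanh(x)^2)
  = 0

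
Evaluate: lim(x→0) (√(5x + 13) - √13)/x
This is a standard limit.

Factor or rationalize the expression:
  lim(x→0) (√(5x + 13) - √13)/x = 5·sqrt(13)/26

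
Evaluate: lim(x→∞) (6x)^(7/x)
This is an exponential indeterminate form.

For exponential indeterminate forms, take the natural log:
  Let L = lim(x→∞) (6x)^(7/x)
  Then ln(L) = lim(x→∞) [exponent × ln(base)]
  Evaluate using L'Hôpital or standard limits, then exponentiate.
  L = 1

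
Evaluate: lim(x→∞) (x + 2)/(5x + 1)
This is an ∞/∞ indeterminate form.

Apply L'Hôpital's rule: differentiate numerator and denominator separately.
  f(x) = x + 2   ⇒   f'(x) = 1
  g(x) = 5·x + 1   ⇒   g'(x) = 5
  lim(x→∞) f'(x)/g'(x) = lim(x→∞) (1)/(5)
  = 1/5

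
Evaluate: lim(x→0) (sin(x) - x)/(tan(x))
This is a 0/0 indeterminate form.

Apply L'Hôpital's rule: differentiate numerator and denominator separately.
  f(x) = -x + sin(x)   ⇒   f'(x) = cos(x) - 1
  g(x) = tan(x)   ⇒   g'(x) = tan(x)^2 + 1
  lim(x→0) f'(x)/g'(x) = lim(x→0) (cos(x) - 1)/(tan(x)^2 + 1)
  = 0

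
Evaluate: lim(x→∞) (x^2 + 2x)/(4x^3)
This is an ∞/∞ indeterminate form.

Apply L'Hôpital's rule: differentiate numerator and denominator separately.
  f(x) = x^2 + 2·x   ⇒   f'(x) = 2·x + 2
  g(x) = 4·x^3   ⇒   g'(x) = 12·x^2
  lim(x→∞) f'(x)/g'(x) = lim(x→∞) (2·x + 2)/(12·x^2)
  = 0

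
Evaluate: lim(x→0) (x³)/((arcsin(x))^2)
This is a 0/0 indeterminate form.

Apply L'Hôpital's rule: differentiate numerator and denominator separately.
  f(x) = x^3   ⇒   f'(x) = 3·x^2
  g(x) = asin(x)^2   ⇒   g'(x) = 2·asin(x)/sqrt(1 - x^2)
  lim(x→0) f'(x)/g'(x) = lim(x→0) (3·x^2)/(2·asin(x)/sqrt(1 - x^2))
  = 0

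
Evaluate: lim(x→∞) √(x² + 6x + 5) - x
This is an ∞-∞ indeterminate form.

Combine fractions or rationalize to convert ∞-∞ to 0/0 form:
  lim(x→∞) √(x² + 6x + 5) - x = 3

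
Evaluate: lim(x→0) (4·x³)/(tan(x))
This is a 0/0 indeterminate form.

Apply L'Hôpital's rule: differentiate numerator and denominator separately.
  f(x) = 4·x^3   ⇒   f'(x) = 12·x^2
  g(x) = tan(x)   ⇒   g'(x) = tan(x)^2 + 1
  lim(x→0) f'(x)/g'(x) = lim(x→0) (12·x^2)/(tan(x)^2 + 1)
  = 0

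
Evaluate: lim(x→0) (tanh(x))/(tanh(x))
This is a 0/0 indeterminate form.

Apply L'Hôpital's rule: differentiate numerator and denominator separately.
  f(x) = tanh(x)   ⇒   f'(x) = 1 - tanh(x)^2
  g(x) = tanh(x)   ⇒   g'(x) = 1 - tanh(x)^2
  lim(x→0) f'(x)/g'(x) = lim(x→0) (1 - tanh(x)^2)/(1 - tanh(x)^2)
  = 1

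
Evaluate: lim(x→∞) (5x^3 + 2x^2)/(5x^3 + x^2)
This is an ∞/∞ indeterminate form.

Apply L'Hôpital's rule: differentiate numerator and denominator separately.
  f(x) = 5·x^3 + 2·x^2   ⇒   f'(x) = 15·x^2 + 4·x
  g(x) = 5·x^3 + x^2   ⇒   g'(x) = 15·x^2 + 2·x
  lim(x→∞) f'(x)/g'(x) = lim(x→∞) (15·x^2 + 4·x)/(15·x^2 + 2·x)
  = 1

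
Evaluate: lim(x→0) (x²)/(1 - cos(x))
This is a 0/0 indeterminate form.

Apply L'Hôpital's rule: differentiate numerator and denominator separately.
  f(x) = x^2   ⇒   f'(x) = 2·x
  g(x) = 1 - cos(x)   ⇒   g'(x) = sin(x)
  lim(x→0) f'(x)/g'(x) = lim(x→0) (2·x)/(sin(x))
  = 2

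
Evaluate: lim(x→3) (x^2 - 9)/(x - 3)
This is a standard limit.

Factor or rationalize the expression:
  lim(x→3) (x^2 - 9)/(x - 3) = 6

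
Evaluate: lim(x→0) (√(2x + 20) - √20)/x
This is a standard limit.

Factor or rationalize the expression:
  lim(x→0) (√(2x + 20) - √20)/x = sqrt(5)/10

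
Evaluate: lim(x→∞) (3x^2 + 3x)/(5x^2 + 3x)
This is an ∞/∞ indeterminate form.

Apply L'Hôpital's rule: differentiate numerator and denominator separately.
  f(x) = 3·x^2 + 3·x   ⇒   f'(x) = 6·x + 3
  g(x) = 5·x^2 + 3·x   ⇒   g'(x) = 10·x + 3
  lim(x→∞) f'(x)/g'(x) = lim(x→∞) (6·x + 3)/(10·x + 3)
  = 3/5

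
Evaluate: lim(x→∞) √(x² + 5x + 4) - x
This is an ∞-∞ indeterminate form.

Combine fractions or rationalize to convert ∞-∞ to 0/0 form:
  lim(x→∞) √(x² + 5x + 4) - x = 5/2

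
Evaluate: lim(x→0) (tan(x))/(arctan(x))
This is a 0/0 indeterminate form.

Apply L'Hôpital's rule: differentiate numerator and denominator separately.
  f(x) = tan(x)   ⇒   f'(x) = tan(x)^2 + 1
  g(x) = atan(x)   ⇒   g'(x) = 1/(x^2 + 1)
  lim(x→0) f'(x)/g'(x) = lim(x→0) (tan(x)^2 + 1)/(1/(x^2 + 1))
  = 1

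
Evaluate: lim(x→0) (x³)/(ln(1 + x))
This is a 0/0 indeterminate form.

Apply L'Hôpital's rule: differentiate numerator and denominator separately.
  f(x) = x^3   ⇒   f'(x) = 3·x^2
  g(x) = ln(x + 1)   ⇒   g'(x) = 1/(x + 1)
  lim(x→0) f'(x)/g'(x) = lim(x→0) (3·x^2)/(1/(x + 1))
  = 0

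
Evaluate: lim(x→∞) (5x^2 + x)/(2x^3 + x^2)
This is an ∞/∞ indeterminate form.

Apply L'Hôpital's rule: differentiate numerator and denominator separately.
  f(x) = 5·x^2 + x   ⇒   f'(x) = 10·x + 1
  g(x) = 2·x^3 + x^2   ⇒   g'(x) = 6·x^2 + 2·x
  lim(x→∞) f'(x)/g'(x) = lim(x→∞) (10·x + 1)/(6·x^2 + 2·x)
  = 0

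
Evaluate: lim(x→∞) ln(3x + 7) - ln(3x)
This is an ∞-∞ indeterminate form.

Combine fractions or rationalize to convert ∞-∞ to 0/0 form:
  lim(x→∞) ln(3x + 7) - ln(3x) = 0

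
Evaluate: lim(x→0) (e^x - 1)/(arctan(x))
This is a 0/0 indeterminate form.

Apply L'Hôpital's rule: differentiate numerator and denominator separately.
  f(x) = e^(x) - 1   ⇒   f'(x) = e^(x)
  g(x) = atan(x)   ⇒   g'(x) = 1/(x^2 + 1)
  lim(x→0) f'(x)/g'(x) = lim(x→0) (e^(x))/(1/(x^2 + 1))
  = 1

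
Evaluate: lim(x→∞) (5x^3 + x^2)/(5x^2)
This is an ∞/∞ indeterminate form.

Apply L'Hôpital's rule: differentiate numerator and denominator separately.
  f(x) = 5·x^3 + x^2   ⇒   f'(x) = 15·x^2 + 2·x
  g(x) = 5·x^2   ⇒   g'(x) = 10·x
  lim(x→∞) f'(x)/g'(x) = lim(x→∞) (15·x^2 + 2·x)/(10·x)
  = ∞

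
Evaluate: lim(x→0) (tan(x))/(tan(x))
This is a 0/0 indeterminate form.

Apply L'Hôpital's rule: differentiate numerator and denominator separately.
  f(x) = tan(x)   ⇒   f'(x) = tan(x)^2 + 1
  g(x) = tan(x)   ⇒   g'(x) = tan(x)^2 + 1
  lim(x→0) f'(x)/g'(x) = lim(x→0) (tan(x)^2 + 1)/(tan(x)^2 + 1)
  = 1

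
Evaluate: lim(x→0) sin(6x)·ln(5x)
This is a 0·∞ indeterminate form.

Rewrite 0·∞ as a quotient (0/0 or ∞/∞ form), then apply L'Hôpital's rule:
  lim(x→0) sin(6x)·ln(5x) = 0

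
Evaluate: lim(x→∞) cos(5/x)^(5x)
This is an exponential indeterminate form.

For exponential indeterminate forms, take the natural log:
  Let L = lim(x→∞) cos(5/x)^(5x)
  Then ln(L) = lim(x→∞) [exponent × ln(base)]
  Evaluate using L'Hôpital or standard limits, then exponentiate.
  L = 1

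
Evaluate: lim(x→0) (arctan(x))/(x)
This is a 0/0 indeterminate form.

Apply L'Hôpital's rule: differentiate numerator and denominator separately.
  f(x) = atan(x)   ⇒   f'(x) = 1/(x^2 + 1)
  g(x) = x   ⇒   g'(x) = 1
  lim(x→0) f'(x)/g'(x) = lim(x→0) (1/(x^2 + 1))/(1)
  = 1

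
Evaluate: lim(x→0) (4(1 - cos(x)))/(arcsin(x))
This is a 0/0 indeterminate form.

Apply L'Hôpital's rule: differentiate numerator and denominator separately.
  f(x) = 4 - 4·cos(x)   ⇒   f'(x) = 4·sin(x)
  g(x) = asin(x)   ⇒   g'(x) = 1/sqrt(1 - x^2)
  lim(x→0) f'(x)/g'(x) = lim(x→0) (4·sin(x))/(1/sqrt(1 - x^2))
  = 0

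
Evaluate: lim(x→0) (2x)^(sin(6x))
This is an exponential indeterminate form.

For exponential indeterminate forms, take the natural log:
  Let L = lim(x→0) (2x)^(sin(6x))
  Then ln(L) = lim(x→0) [exponent × ln(base)]
  Evaluate using L'Hôpital or standard limits, then exponentiate.
  L = 1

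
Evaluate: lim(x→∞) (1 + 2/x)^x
This is an exponential indeterminate form.

For exponential indeterminate forms, take the natural log:
  Let L = lim(x→∞) (1 + 2/x)^x
  Then ln(L) = lim(x→∞) [exponent × ln(base)]
  Evaluate using L'Hôpital or standard limits, then exponentiate.
  L = e²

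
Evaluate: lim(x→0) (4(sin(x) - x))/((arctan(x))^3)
This is a 0/0 indeterminate form.

Apply L'Hôpital's rule: differentiate numerator and denominator separately.
  f(x) = -4·x + 4·sin(x)   ⇒   f'(x) = 4·cos(x) - 4
  g(x) = atan(x)^3   ⇒   g'(x) = 3·atan(x)^2/(x^2 + 1)
  lim(x→0) f'(x)/g'(x) = lim(x→0) (4·cos(x) - 4)/(3·atan(x)^2/(x^2 + 1))
  = -2/3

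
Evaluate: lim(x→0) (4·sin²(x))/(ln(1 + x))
This is a 0/0 indeterminate form.

Apply L'Hôpital's rule: differentiate numerator and denominator separately.
  f(x) = 4·sin(x)^2   ⇒   f'(x) = 8·sin(x)·cos(x)
  g(x) = ln(x + 1)   ⇒   g'(x) = 1/(x + 1)
  lim(x→0) f'(x)/g'(x) = lim(x→0) (8·sin(x)·cos(x))/(1/(x + 1))
  = 0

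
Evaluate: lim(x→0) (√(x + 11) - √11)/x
This is a standard limit.

Factor or rationalize the expression:
  lim(x→0) (√(x + 11) - √11)/x = sqrt(11)/22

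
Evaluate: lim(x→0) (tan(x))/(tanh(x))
This is a 0/0 indeterminate form.

Apply L'Hôpital's rule: differentiate numerator and denominator separately.
  f(x) = tan(x)   ⇒   f'(x) = tan(x)^2 + 1
  g(x) = tanh(x)   ⇒   g'(x) = 1 - tanh(x)^2
  lim(x→0) f'(x)/g'(x) = lim(x→0) (tan(x)^2 + 1)/(1 - tanh(x)^2)
  = 1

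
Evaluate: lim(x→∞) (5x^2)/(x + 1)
This is an ∞/∞ indeterminate form.

Apply L'Hôpital's rule: differentiate numerator and denominator separately.
  f(x) = 5·x^2   ⇒   f'(x) = 10·x
  g(x) = x + 1   ⇒   g'(x) = 1
  lim(x→∞) f'(x)/g'(x) = lim(x→∞) (10·x)/(1)
  = ∞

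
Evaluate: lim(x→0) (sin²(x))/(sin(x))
This is a 0/0 indeterminate form.

Apply L'Hôpital's rule: differentiate numerator and denominator separately.
  f(x) = sin(x)^2   ⇒   f'(x) = 2·sin(x)·cos(x)
  g(x) = sin(x)   ⇒   g'(x) = cos(x)
  lim(x→0) f'(x)/g'(x) = lim(x→0) (2·sin(x)·cos(x))/(cos(x))
  = 0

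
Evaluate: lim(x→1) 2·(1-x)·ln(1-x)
This is a 0·∞ indeterminate form.

Rewrite 0·∞ as a quotient (0/0 or ∞/∞ form), then apply L'Hôpital's rule:
  lim(x→1) 2·(1-x)·ln(1-x) = 0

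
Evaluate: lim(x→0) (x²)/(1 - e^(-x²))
This is a 0/0 indeterminate form.

Apply L'Hôpital's rule: differentiate numerator and denominator separately.
  f(x) = x^2   ⇒   f'(x) = 2·x
  g(x) = 1 - e^(-x^2)   ⇒   g'(x) = 2·x·e^(-x^2)
  lim(x→0) f'(x)/g'(x) = lim(x→0) (2·x)/(2·x·e^(-x^2))
  = 1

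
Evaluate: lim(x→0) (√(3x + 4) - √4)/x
This is a standard limit.

Factor or rationalize the expression:
  lim(x→0) (√(3x + 4) - √4)/x = 3/4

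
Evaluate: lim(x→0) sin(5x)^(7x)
This is an exponential indeterminate form.

For exponential indeterminate forms, take the natural log:
  Let L = lim(x→0) sin(5x)^(7x)
  Then ln(L) = lim(x→0) [exponent × ln(base)]
  Evaluate using L'Hôpital or standard limits, then exponentiate.
  L = 1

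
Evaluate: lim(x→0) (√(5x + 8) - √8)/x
This is a standard limit.

Factor or rationalize the expression:
  lim(x→0) (√(5x + 8) - √8)/x = 5·sqrt(2)/8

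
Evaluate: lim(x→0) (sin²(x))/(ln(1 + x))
This is a 0/0 indeterminate form.

Apply L'Hôpital's rule: differentiate numerator and denominator separately.
  f(x) = sin(x)^2   ⇒   f'(x) = 2·sin(x)·cos(x)
  g(x) = ln(x + 1)   ⇒   g'(x) = 1/(x + 1)
  lim(x→0) f'(x)/g'(x) = lim(x→0) (2·sin(x)·cos(x))/(1/(x + 1))
  = 0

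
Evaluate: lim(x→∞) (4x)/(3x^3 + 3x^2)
This is an ∞/∞ indeterminate form.

Apply L'Hôpital's rule: differentiate numerator and denominator separately.
  f(x) = 4·x   ⇒   f'(x) = 4
  g(x) = 3·x^3 + 3·x^2   ⇒   g'(x) = 9·x^2 + 6·x
  lim(x→∞) f'(x)/g'(x) = lim(x→∞) (4)/(9·x^2 + 6·x)
  = 0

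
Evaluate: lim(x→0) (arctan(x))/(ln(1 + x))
This is a 0/0 indeterminate form.

Apply L'Hôpital's rule: differentiate numerator and denominator separately.
  f(x) = atan(x)   ⇒   f'(x) = 1/(x^2 + 1)
  g(x) = ln(x + 1)   ⇒   g'(x) = 1/(x + 1)
  lim(x→0) f'(x)/g'(x) = lim(x→0) (1/(x^2 + 1))/(1/(x + 1))
  = 1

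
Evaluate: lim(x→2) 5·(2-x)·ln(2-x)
This is a 0·∞ indeterminate form.

Rewrite 0·∞ as a quotient (0/0 or ∞/∞ form), then apply L'Hôpital's rule:
  lim(x→2) 5·(2-x)·ln(2-x) = 0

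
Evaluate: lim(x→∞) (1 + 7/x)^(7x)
This is an exponential indeterminate form.

For exponential indeterminate forms, take the natural log:
  Let L = lim(x→∞) (1 + 7/x)^(7x)
  Then ln(L) = lim(x→∞) [exponent × ln(base)]
  Evaluate using L'Hôpital or standard limits, then exponentiate.
  L = e^(49)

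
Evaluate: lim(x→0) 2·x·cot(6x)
This is a 0·∞ indeterminate form.

Rewrite 0·∞ as a quotient (0/0 or ∞/∞ form), then apply L'Hôpital's rule:
  lim(x→0) 2·x·cot(6x) = 1/3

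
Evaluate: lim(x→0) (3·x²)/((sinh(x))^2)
This is a 0/0 indeterminate form.

Apply L'Hôpital's rule: differentiate numerator and denominator separately.
  f(x) = 3·x^2   ⇒   f'(x) = 6·x
  g(x) = sinh(x)^2   ⇒   g'(x) = 2·sinh(x)·cosh(x)
  lim(x→0) f'(x)/g'(x) = lim(x→0) (6·x)/(2·sinh(x)·cosh(x))
  = 3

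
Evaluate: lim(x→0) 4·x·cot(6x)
This is a 0·∞ indeterminate form.

Rewrite 0·∞ as a quotient (0/0 or ∞/∞ form), then apply L'Hôpital's rule:
  lim(x→0) 4·x·cot(6x) = 2/3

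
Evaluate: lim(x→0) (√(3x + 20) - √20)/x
This is a standard limit.

Factor or rationalize the expression:
  lim(x→0) (√(3x + 20) - √20)/x = 3·sqrt(5)/20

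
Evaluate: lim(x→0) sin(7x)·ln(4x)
This is a 0·∞ indeterminate form.

Rewrite 0·∞ as a quotient (0/0 or ∞/∞ form), then apply L'Hôpital's rule:
  lim(x→0) sin(7x)·ln(4x) = 0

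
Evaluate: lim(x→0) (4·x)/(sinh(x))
This is a 0/0 indeterminate form.

Apply L'Hôpital's rule: differentiate numerator and denominator separately.
  f(x) = 4·x   ⇒   f'(x) = 4
  g(x) = sinh(x)   ⇒   g'(x) = cosh(x)
  lim(x→0) f'(x)/g'(x) = lim(x→0) (4)/(cosh(x))
  = 4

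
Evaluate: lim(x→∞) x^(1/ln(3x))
This is an exponential indeterminate form.

For exponential indeterminate forms, take the natural log:
  Let L = lim(x→∞) x^(1/ln(3x))
  Then ln(L) = lim(x→∞) [exponent × ln(base)]
  Evaluate using L'Hôpital or standard limits, then exponentiate.
  L = e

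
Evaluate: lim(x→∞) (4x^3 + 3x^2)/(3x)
This is an ∞/∞ indeterminate form.

Apply L'Hôpital's rule: differentiate numerator and denominator separately.
  f(x) = 4·x^3 + 3·x^2   ⇒   f'(x) = 12·x^2 + 6·x
  g(x) = 3·x   ⇒   g'(x) = 3
  lim(x→∞) f'(x)/g'(x) = lim(x→∞) (12·x^2 + 6·x)/(3)
  = ∞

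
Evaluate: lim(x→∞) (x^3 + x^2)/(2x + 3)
This is an ∞/∞ indeterminate form.

Apply L'Hôpital's rule: differentiate numerator and denominator separately.
  f(x) = x^3 + x^2   ⇒   f'(x) = 3·x^2 + 2·x
  g(x) = 2·x + 3   ⇒   g'(x) = 2
  lim(x→∞) f'(x)/g'(x) = lim(x→∞) (3·x^2 + 2·x)/(2)
  = ∞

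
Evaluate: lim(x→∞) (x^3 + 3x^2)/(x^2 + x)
This is an ∞/∞ indeterminate form.

Apply L'Hôpital's rule: differentiate numerator and denominator separately.
  f(x) = x^3 + 3·x^2   ⇒   f'(x) = 3·x^2 + 6·x
  g(x) = x^2 + x   ⇒   g'(x) = 2·x + 1
  lim(x→∞) f'(x)/g'(x) = lim(x→∞) (3·x^2 + 6·x)/(2·x + 1)
  = ∞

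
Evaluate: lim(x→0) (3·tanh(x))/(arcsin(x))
This is a 0/0 indeterminate form.

Apply L'Hôpital's rule: differentiate numerator and denominator separately.
  f(x) = 3·tanh(x)   ⇒   f'(x) = 3 - 3·tanh(x)^2
  g(x) = asin(x)   ⇒   g'(x) = 1/sqrt(1 - x^2)
  lim(x→0) f'(x)/g'(x) = lim(x→0) (3 - 3·tanh(x)^2)/(1/sqrt(1 - x^2))
  = 3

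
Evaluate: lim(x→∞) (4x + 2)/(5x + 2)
This is an ∞/∞ indeterminate form.

Apply L'Hôpital's rule: differentiate numerator and denominator separately.
  f(x) = 4·x + 2   ⇒   f'(x) = 4
  g(x) = 5·x + 2   ⇒   g'(x) = 5
  lim(x→∞) f'(x)/g'(x) = lim(x→∞) (4)/(5)
  = 4/5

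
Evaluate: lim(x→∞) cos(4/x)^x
This is an exponential indeterminate form.

For exponential indeterminate forms, take the natural log:
  Let L = lim(x→∞) cos(4/x)^x
  Then ln(L) = lim(x→∞) [exponent × ln(base)]
  Evaluate using L'Hôpital or standard limits, then exponentiate.
  L = 1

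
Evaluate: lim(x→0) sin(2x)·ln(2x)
This is a 0·∞ indeterminate form.

Rewrite 0·∞ as a quotient (0/0 or ∞/∞ form), then apply L'Hôpital's rule:
  lim(x→0) sin(2x)·ln(2x) = 0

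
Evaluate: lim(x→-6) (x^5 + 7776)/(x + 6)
This is a standard limit.

Factor or rationalize the expression:
  lim(x→-6) (x^5 + 7776)/(x + 6) = 6480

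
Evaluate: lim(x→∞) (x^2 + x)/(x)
This is an ∞/∞ indeterminate form.

Apply L'Hôpital's rule: differentiate numerator and denominator separately.
  f(x) = x^2 + x   ⇒   f'(x) = 2·x + 1
  g(x) = x   ⇒   g'(x) = 1
  lim(x→∞) f'(x)/g'(x) = lim(x→∞) (2·x + 1)/(1)
  = ∞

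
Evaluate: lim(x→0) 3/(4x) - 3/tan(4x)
This is an ∞-∞ indeterminate form.

Combine fractions or rationalize to convert ∞-∞ to 0/0 form:
  lim(x→0) 3/(4x) - 3/tan(4x) = 0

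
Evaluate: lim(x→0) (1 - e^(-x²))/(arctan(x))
This is a 0/0 indeterminate form.

Apply L'Hôpital's rule: differentiate numerator and denominator separately.
  f(x) = 1 - e^(-x^2)   ⇒   f'(x) = 2·x·e^(-x^2)
  g(x) = atan(x)   ⇒   g'(x) = 1/(x^2 + 1)
  lim(x→0) f'(x)/g'(x) = lim(x→0) (2·x·e^(-x^2))/(1/(x^2 + 1))
  = 0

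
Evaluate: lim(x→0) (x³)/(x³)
This is a 0/0 indeterminate form.

Apply L'Hôpital's rule: differentiate numerator and denominator separately.
  f(x) = x^3   ⇒   f'(x) = 3·x^2
  g(x) = x^3   ⇒   g'(x) = 3·x^2
  lim(x→0) f'(x)/g'(x) = lim(x→0) (3·x^2)/(3·x^2)
  = 1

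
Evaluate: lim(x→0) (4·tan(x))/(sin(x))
This is a 0/0 indeterminate form.

Apply L'Hôpital's rule: differentiate numerator and denominator separately.
  f(x) = 4·tan(x)   ⇒   f'(x) = 4·tan(x)^2 + 4
  g(x) = sin(x)   ⇒   g'(x) = cos(x)
  lim(x→0) f'(x)/g'(x) = lim(x→0) (4·tan(x)^2 + 4)/(cos(x))
  = 4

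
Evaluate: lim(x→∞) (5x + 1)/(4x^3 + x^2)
This is an ∞/∞ indeterminate form.

Apply L'Hôpital's rule: differentiate numerator and denominator separately.
  f(x) = 5·x + 1   ⇒   f'(x) = 5
  g(x) = 4·x^3 + x^2   ⇒   g'(x) = 12·x^2 + 2·x
  lim(x→∞) f'(x)/g'(x) = lim(x→∞) (5)/(12·x^2 + 2·x)
  = 0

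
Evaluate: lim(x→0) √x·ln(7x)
This is a 0·∞ indeterminate form.

Rewrite 0·∞ as a quotient (0/0 or ∞/∞ form), then apply L'Hôpital's rule:
  lim(x→0) √x·ln(7x) = 0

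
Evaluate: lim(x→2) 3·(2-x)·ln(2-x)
This is a 0·∞ indeterminate form.

Rewrite 0·∞ as a quotient (0/0 or ∞/∞ form), then apply L'Hôpital's rule:
  lim(x→2) 3·(2-x)·ln(2-x) = 0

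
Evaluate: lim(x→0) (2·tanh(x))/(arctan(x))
This is a 0/0 indeterminate form.

Apply L'Hôpital's rule: differentiate numerator and denominator separately.
  f(x) = 2·tanh(x)   ⇒   f'(x) = 2 - 2·tanh(x)^2
  g(x) = atan(x)   ⇒   g'(x) = 1/(x^2 + 1)
  lim(x→0) f'(x)/g'(x) = lim(x→0) (2 - 2·tanh(x)^2)/(1/(x^2 + 1))
  = 2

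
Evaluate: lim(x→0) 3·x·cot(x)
This is a 0·∞ indeterminate form.

Rewrite 0·∞ as a quotient (0/0 or ∞/∞ form), then apply L'Hôpital's rule:
  lim(x→0) 3·x·cot(x) = 3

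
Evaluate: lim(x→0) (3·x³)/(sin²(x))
This is a 0/0 indeterminate form.

Apply L'Hôpital's rule: differentiate numerator and denominator separately.
  f(x) = 3·x^3   ⇒   f'(x) = 9·x^2
  g(x) = sin(x)^2   ⇒   g'(x) = 2·sin(x)·cos(x)
  lim(x→0) f'(x)/g'(x) = lim(x→0) (9·x^2)/(2·sin(x)·cos(x))
  = 0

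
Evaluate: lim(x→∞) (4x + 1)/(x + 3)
This is an ∞/∞ indeterminate form.

Apply L'Hôpital's rule: differentiate numerator and denominator separately.
  f(x) = 4·x + 1   ⇒   f'(x) = 4
  g(x) = x + 3   ⇒   g'(x) = 1
  lim(x→∞) f'(x)/g'(x) = lim(x→∞) (4)/(1)
  = 4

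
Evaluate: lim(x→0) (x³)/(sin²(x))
This is a 0/0 indeterminate form.

Apply L'Hôpital's rule: differentiate numerator and denominator separately.
  f(x) = x^3   ⇒   f'(x) = 3·x^2
  g(x) = sin(x)^2   ⇒   g'(x) = 2·sin(x)·cos(x)
  lim(x→0) f'(x)/g'(x) = lim(x→0) (3·x^2)/(2·sin(x)·cos(x))
  = 0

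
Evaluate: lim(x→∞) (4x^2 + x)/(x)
This is an ∞/∞ indeterminate form.

Apply L'Hôpital's rule: differentiate numerator and denominator separately.
  f(x) = 4·x^2 + x   ⇒   f'(x) = 8·x + 1
  g(x) = x   ⇒   g'(x) = 1
  lim(x→∞) f'(x)/g'(x) = lim(x→∞) (8·x + 1)/(1)
  = ∞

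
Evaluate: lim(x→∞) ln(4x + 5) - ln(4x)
This is an ∞-∞ indeterminate form.

Combine fractions or rationalize to convert ∞-∞ to 0/0 form:
  lim(x→∞) ln(4x + 5) - ln(4x) = 0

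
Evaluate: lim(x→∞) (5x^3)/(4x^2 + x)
This is an ∞/∞ indeterminate form.

Apply L'Hôpital's rule: differentiate numerator and denominator separately.
  f(x) = 5·x^3   ⇒   f'(x) = 15·x^2
  g(x) = 4·x^2 + x   ⇒   g'(x) = 8·x + 1
  lim(x→∞) f'(x)/g'(x) = lim(x→∞) (15·x^2)/(8·x + 1)
  = ∞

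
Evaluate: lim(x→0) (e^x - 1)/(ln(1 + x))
This is a 0/0 indeterminate form.

Apply L'Hôpital's rule: differentiate numerator and denominator separately.
  f(x) = e^(x) - 1   ⇒   f'(x) = e^(x)
  g(x) = ln(x + 1)   ⇒   g'(x) = 1/(x + 1)
  lim(x→0) f'(x)/g'(x) = lim(x→0) (e^(x))/(1/(x + 1))
  = 1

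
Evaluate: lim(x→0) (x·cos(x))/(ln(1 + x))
This is a 0/0 indeterminate form.

Apply L'Hôpital's rule: differentiate numerator and denominator separately.
  f(x) = x·cos(x)   ⇒   f'(x) = -x·sin(x) + cos(x)
  g(x) = ln(x + 1)   ⇒   g'(x) = 1/(x + 1)
  lim(x→0) f'(x)/g'(x) = lim(x→0) (-x·sin(x) + cos(x))/(1/(x + 1))
  = 1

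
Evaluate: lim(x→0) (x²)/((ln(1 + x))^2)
This is a 0/0 indeterminate form.

Apply L'Hôpital's rule: differentiate numerator and denominator separately.
  f(x) = x^2   ⇒   f'(x) = 2·x
  g(x) = ln(x + 1)^2   ⇒   g'(x) = 2·ln(x + 1)/(x + 1)
  lim(x→0) f'(x)/g'(x) = lim(x→0) (2·x)/(2·ln(x + 1)/(x + 1))
  = 1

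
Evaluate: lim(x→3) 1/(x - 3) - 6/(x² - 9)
This is an ∞-∞ indeterminate form.

Combine fractions or rationalize to convert ∞-∞ to 0/0 form:
  lim(x→3) 1/(x - 3) - 6/(x² - 9) = 1/6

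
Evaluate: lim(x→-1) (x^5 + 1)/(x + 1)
This is a standard limit.

Factor or rationalize the expression:
  lim(x→-1) (x^5 + 1)/(x + 1) = 5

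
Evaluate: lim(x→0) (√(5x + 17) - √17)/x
This is a standard limit.

Factor or rationalize the expression:
  lim(x→0) (√(5x + 17) - √17)/x = 5·sqrt(17)/34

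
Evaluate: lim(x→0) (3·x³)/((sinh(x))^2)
This is a 0/0 indeterminate form.

Apply L'Hôpital's rule: differentiate numerator and denominator separately.
  f(x) = 3·x^3   ⇒   f'(x) = 9·x^2
  g(x) = sinh(x)^2   ⇒   g'(x) = 2·sinh(x)·cosh(x)
  lim(x→0) f'(x)/g'(x) = lim(x→0) (9·x^2)/(2·sinh(x)·cosh(x))
  = 0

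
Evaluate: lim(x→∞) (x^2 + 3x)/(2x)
This is an ∞/∞ indeterminate form.

Apply L'Hôpital's rule: differentiate numerator and denominator separately.
  f(x) = x^2 + 3·x   ⇒   f'(x) = 2·x + 3
  g(x) = 2·x   ⇒   g'(x) = 2
  lim(x→∞) f'(x)/g'(x) = lim(x→∞) (2·x + 3)/(2)
  = ∞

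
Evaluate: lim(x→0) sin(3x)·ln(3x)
This is a 0·∞ indeterminate form.

Rewrite 0·∞ as a quotient (0/0 or ∞/∞ form), then apply L'Hôpital's rule:
  lim(x→0) sin(3x)·ln(3x) = 0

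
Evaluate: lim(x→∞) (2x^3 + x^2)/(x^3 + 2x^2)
This is an ∞/∞ indeterminate form.

Apply L'Hôpital's rule: differentiate numerator and denominator separately.
  f(x) = 2·x^3 + x^2   ⇒   f'(x) = 6·x^2 + 2·x
  g(x) = x^3 + 2·x^2   ⇒   g'(x) = 3·x^2 + 4·x
  lim(x→∞) f'(x)/g'(x) = lim(x→∞) (6·x^2 + 2·x)/(3·x^2 + 4·x)
  = 2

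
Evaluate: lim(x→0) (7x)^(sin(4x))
This is an exponential indeterminate form.

For exponential indeterminate forms, take the natural log:
  Let L = lim(x→0) (7x)^(sin(4x))
  Then ln(L) = lim(x→0) [exponent × ln(base)]
  Evaluate using L'Hôpital or standard limits, then exponentiate.
  L = 1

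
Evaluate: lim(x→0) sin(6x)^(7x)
This is an exponential indeterminate form.

For exponential indeterminate forms, take the natural log:
  Let L = lim(x→0) sin(6x)^(7x)
  Then ln(L) = lim(x→0) [exponent × ln(base)]
  Evaluate using L'Hôpital or standard limits, then exponentiate.
  L = 1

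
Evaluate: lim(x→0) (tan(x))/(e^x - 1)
This is a 0/0 indeterminate form.

Apply L'Hôpital's rule: differentiate numerator and denominator separately.
  f(x) = tan(x)   ⇒   f'(x) = tan(x)^2 + 1
  g(x) = e^(x) - 1   ⇒   g'(x) = e^(x)
  lim(x→0) f'(x)/g'(x) = lim(x→0) (tan(x)^2 + 1)/(e^(x))
  = 1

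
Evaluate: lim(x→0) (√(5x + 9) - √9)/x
This is a standard limit.

Factor or rationalize the expression:
  lim(x→0) (√(5x + 9) - √9)/x = 5/6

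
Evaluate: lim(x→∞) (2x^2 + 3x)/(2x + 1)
This is an ∞/∞ indeterminate form.

Apply L'Hôpital's rule: differentiate numerator and denominator separately.
  f(x) = 2·x^2 + 3·x   ⇒   f'(x) = 4·x + 3
  g(x) = 2·x + 1   ⇒   g'(x) = 2
  lim(x→∞) f'(x)/g'(x) = lim(x→∞) (4·x + 3)/(2)
  = ∞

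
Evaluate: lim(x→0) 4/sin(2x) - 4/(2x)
This is an ∞-∞ indeterminate form.

Combine fractions or rationalize to convert ∞-∞ to 0/0 form:
  lim(x→0) 4/sin(2x) - 4/(2x) = 0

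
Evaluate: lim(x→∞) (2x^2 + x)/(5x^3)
This is an ∞/∞ indeterminate form.

Apply L'Hôpital's rule: differentiate numerator and denominator separately.
  f(x) = 2·x^2 + x   ⇒   f'(x) = 4·x + 1
  g(x) = 5·x^3   ⇒   g'(x) = 15·x^2
  lim(x→∞) f'(x)/g'(x) = lim(x→∞) (4·x + 1)/(15·x^2)
  = 0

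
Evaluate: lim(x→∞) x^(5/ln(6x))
This is an exponential indeterminate form.

For exponential indeterminate forms, take the natural log:
  Let L = lim(x→∞) x^(5/ln(6x))
  Then ln(L) = lim(x→∞) [exponent × ln(base)]
  Evaluate using L'Hôpital or standard limits, then exponentiate.
  L = e^(5)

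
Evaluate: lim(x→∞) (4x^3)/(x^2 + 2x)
This is an ∞/∞ indeterminate form.

Apply L'Hôpital's rule: differentiate numerator and denominator separately.
  f(x) = 4·x^3   ⇒   f'(x) = 12·x^2
  g(x) = x^2 + 2·x   ⇒   g'(x) = 2·x + 2
  lim(x→∞) f'(x)/g'(x) = lim(x→∞) (12·x^2)/(2·x + 2)
  = ∞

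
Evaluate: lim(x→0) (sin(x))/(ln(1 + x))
This is a 0/0 indeterminate form.

Apply L'Hôpital's rule: differentiate numerator and denominator separately.
  f(x) = sin(x)   ⇒   f'(x) = cos(x)
  g(x) = ln(x + 1)   ⇒   g'(x) = 1/(x + 1)
  lim(x→0) f'(x)/g'(x) = lim(x→0) (cos(x))/(1/(x + 1))
  = 1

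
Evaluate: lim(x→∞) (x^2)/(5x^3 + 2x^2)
This is an ∞/∞ indeterminate form.

Apply L'Hôpital's rule: differentiate numerator and denominator separately.
  f(x) = x^2   ⇒   f'(x) = 2·x
  g(x) = 5·x^3 + 2·x^2   ⇒   g'(x) = 15·x^2 + 4·x
  lim(x→∞) f'(x)/g'(x) = lim(x→∞) (2·x)/(15·x^2 + 4·x)
  = 0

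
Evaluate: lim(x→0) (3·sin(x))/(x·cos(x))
This is a 0/0 indeterminate form.

Apply L'Hôpital's rule: differentiate numerator and denominator separately.
  f(x) = 3·sin(x)   ⇒   f'(x) = 3·cos(x)
  g(x) = x·cos(x)   ⇒   g'(x) = -x·sin(x) + cos(x)
  lim(x→0) f'(x)/g'(x) = lim(x→0) (3·cos(x))/(-x·sin(x) + cos(x))
  = 3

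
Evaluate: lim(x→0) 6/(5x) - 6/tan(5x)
This is an ∞-∞ indeterminate form.

Combine fractions or rationalize to convert ∞-∞ to 0/0 form:
  lim(x→0) 6/(5x) - 6/tan(5x) = 0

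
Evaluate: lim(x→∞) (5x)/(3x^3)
This is an ∞/∞ indeterminate form.

Apply L'Hôpital's rule: differentiate numerator and denominator separately.
  f(x) = 5·x   ⇒   f'(x) = 5
  g(x) = 3·x^3   ⇒   g'(x) = 9·x^2
  lim(x→∞) f'(x)/g'(x) = lim(x→∞) (5)/(9·x^2)
  = 0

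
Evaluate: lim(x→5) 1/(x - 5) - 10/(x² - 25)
This is an ∞-∞ indeterminate form.

Combine fractions or rationalize to convert ∞-∞ to 0/0 form:
  lim(x→5) 1/(x - 5) - 10/(x² - 25) = 1/10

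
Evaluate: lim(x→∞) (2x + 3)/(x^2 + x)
This is an ∞/∞ indeterminate form.

Apply L'Hôpital's rule: differentiate numerator and denominator separately.
  f(x) = 2·x + 3   ⇒   f'(x) = 2
  g(x) = x^2 + x   ⇒   g'(x) = 2·x + 1
  lim(x→∞) f'(x)/g'(x) = lim(x→∞) (2)/(2·x + 1)
  = 0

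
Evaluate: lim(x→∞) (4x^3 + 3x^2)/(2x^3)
This is an ∞/∞ indeterminate form.

Apply L'Hôpital's rule: differentiate numerator and denominator separately.
  f(x) = 4·x^3 + 3·x^2   ⇒   f'(x) = 12·x^2 + 6·x
  g(x) = 2·x^3   ⇒   g'(x) = 6·x^2
  lim(x→∞) f'(x)/g'(x) = lim(x→∞) (12·x^2 + 6·x)/(6·x^2)
  = 2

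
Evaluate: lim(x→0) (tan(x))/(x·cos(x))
This is a 0/0 indeterminate form.

Apply L'Hôpital's rule: differentiate numerator and denominator separately.
  f(x) = tan(x)   ⇒   f'(x) = tan(x)^2 + 1
  g(x) = x·cos(x)   ⇒   g'(x) = -x·sin(x) + cos(x)
  lim(x→0) f'(x)/g'(x) = lim(x→0) (tan(x)^2 + 1)/(-x·sin(x) + cos(x))
  = 1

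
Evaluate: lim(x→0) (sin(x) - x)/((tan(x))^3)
This is a 0/0 indeterminate form.

Apply L'Hôpital's rule: differentiate numerator and denominator separately.
  f(x) = -x + sin(x)   ⇒   f'(x) = cos(x) - 1
  g(x) = tan(x)^3   ⇒   g'(x) = (3·tan(x)^2 + 3)·tan(x)^2
  lim(x→0) f'(x)/g'(x) = lim(x→0) (cos(x) - 1)/((3·tan(x)^2 + 3)·tan(x)^2)
  = -1/6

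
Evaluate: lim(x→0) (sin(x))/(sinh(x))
This is a 0/0 indeterminate form.

Apply L'Hôpital's rule: differentiate numerator and denominator separately.
  f(x) = sin(x)   ⇒   f'(x) = cos(x)
  g(x) = sinh(x)   ⇒   g'(x) = cosh(x)
  lim(x→0) f'(x)/g'(x) = lim(x→0) (cos(x))/(cosh(x))
  = 1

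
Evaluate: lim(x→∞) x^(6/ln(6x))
This is an exponential indeterminate form.

For exponential indeterminate forms, take the natural log:
  Let L = lim(x→∞) x^(6/ln(6x))
  Then ln(L) = lim(x→∞) [exponent × ln(base)]
  Evaluate using L'Hôpital or standard limits, then exponentiate.
  L = e^(6)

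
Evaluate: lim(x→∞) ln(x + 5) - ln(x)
This is an ∞-∞ indeterminate form.

Combine fractions or rationalize to convert ∞-∞ to 0/0 form:
  lim(x→∞) ln(x + 5) - ln(x) = 0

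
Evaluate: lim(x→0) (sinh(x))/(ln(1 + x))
This is a 0/0 indeterminate form.

Apply L'Hôpital's rule: differentiate numerator and denominator separately.
  f(x) = sinh(x)   ⇒   f'(x) = cosh(x)
  g(x) = ln(x + 1)   ⇒   g'(x) = 1/(x + 1)
  lim(x→0) f'(x)/g'(x) = lim(x→0) (cosh(x))/(1/(x + 1))
  = 1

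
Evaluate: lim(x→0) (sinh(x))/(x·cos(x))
This is a 0/0 indeterminate form.

Apply L'Hôpital's rule: differentiate numerator and denominator separately.
  f(x) = sinh(x)   ⇒   f'(x) = cosh(x)
  g(x) = x·cos(x)   ⇒   g'(x) = -x·sin(x) + cos(x)
  lim(x→0) f'(x)/g'(x) = lim(x→0) (cosh(x))/(-x·sin(x) + cos(x))
  = 1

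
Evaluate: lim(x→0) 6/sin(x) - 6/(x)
This is an ∞-∞ indeterminate form.

Combine fractions or rationalize to convert ∞-∞ to 0/0 form:
  lim(x→0) 6/sin(x) - 6/(x) = 0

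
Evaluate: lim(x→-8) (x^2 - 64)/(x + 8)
This is a standard limit.

Factor or rationalize the expression:
  lim(x→-8) (x^2 - 64)/(x + 8) = -16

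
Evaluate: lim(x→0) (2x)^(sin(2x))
This is an exponential indeterminate form.

For exponential indeterminate forms, take the natural log:
  Let L = lim(x→0) (2x)^(sin(2x))
  Then ln(L) = lim(x→0) [exponent × ln(base)]
  Evaluate using L'Hôpital or standard limits, then exponentiate.
  L = 1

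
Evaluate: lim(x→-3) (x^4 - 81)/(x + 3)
This is a standard limit.

Factor or rationalize the expression:
  lim(x→-3) (x^4 - 81)/(x + 3) = -108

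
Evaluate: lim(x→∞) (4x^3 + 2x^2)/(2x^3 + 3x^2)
This is an ∞/∞ indeterminate form.

Apply L'Hôpital's rule: differentiate numerator and denominator separately.
  f(x) = 4·x^3 + 2·x^2   ⇒   f'(x) = 12·x^2 + 4·x
  g(x) = 2·x^3 + 3·x^2   ⇒   g'(x) = 6·x^2 + 6·x
  lim(x→∞) f'(x)/g'(x) = lim(x→∞) (12·x^2 + 4·x)/(6·x^2 + 6·x)
  = 2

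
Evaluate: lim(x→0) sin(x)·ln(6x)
This is a 0·∞ indeterminate form.

Rewrite 0·∞ as a quotient (0/0 or ∞/∞ form), then apply L'Hôpital's rule:
  lim(x→0) sin(x)·ln(6x) = 0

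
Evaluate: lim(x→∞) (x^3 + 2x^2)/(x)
This is an ∞/∞ indeterminate form.

Apply L'Hôpital's rule: differentiate numerator and denominator separately.
  f(x) = x^3 + 2·x^2   ⇒   f'(x) = 3·x^2 + 4·x
  g(x) = x   ⇒   g'(x) = 1
  lim(x→∞) f'(x)/g'(x) = lim(x→∞) (3·x^2 + 4·x)/(1)
  = ∞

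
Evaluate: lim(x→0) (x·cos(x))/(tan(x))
This is a 0/0 indeterminate form.

Apply L'Hôpital's rule: differentiate numerator and denominator separately.
  f(x) = x·cos(x)   ⇒   f'(x) = -x·sin(x) + cos(x)
  g(x) = tan(x)   ⇒   g'(x) = tan(x)^2 + 1
  lim(x→0) f'(x)/g'(x) = lim(x→0) (-x·sin(x) + cos(x))/(tan(x)^2 + 1)
  = 1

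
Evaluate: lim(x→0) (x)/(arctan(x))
This is a 0/0 indeterminate form.

Apply L'Hôpital's rule: differentiate numerator and denominator separately.
  f(x) = x   ⇒   f'(x) = 1
  g(x) = atan(x)   ⇒   g'(x) = 1/(x^2 + 1)
  lim(x→0) f'(x)/g'(x) = lim(x→0) (1)/(1/(x^2 + 1))
  = 1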